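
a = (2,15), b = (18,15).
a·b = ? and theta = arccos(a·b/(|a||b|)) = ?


a·b = 2*18 + 15*15 = 36 + 225 = 261
|a| = sqrt(4+225) = 15.1327
|b| = sqrt(324+225) = 23.4307
cos(theta) = 261/(sqrt(229)*sqrt(549)) = 261/sqrt(125721) = 0.736100
theta = arccos(261/sqrt(125721)) = 42.5998 degrees

a·b = 261, theta = 42.5998 deg


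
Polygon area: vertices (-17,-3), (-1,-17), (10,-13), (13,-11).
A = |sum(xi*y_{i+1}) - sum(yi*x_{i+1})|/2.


sum(xi*y_{i+1}) = -17*(-17) - 1*(-13) + 10*(-11) + 13*(-3) = 153
sum(yi*x_{i+1}) = -3*(-1) - 17*10 - 13*13 - 11*(-17) = -149
Area = |153 + 149|/2 = 302/2 = 151.0000

151.0000 sq units


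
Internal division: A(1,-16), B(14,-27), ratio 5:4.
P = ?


Px = (5*14 + 4*1)/9 = 74/9 = 8.2222
Py = (5*(-27) + 4*(-16))/9 = -199/9 = -22.1111

P = (8.2222, -22.1111)


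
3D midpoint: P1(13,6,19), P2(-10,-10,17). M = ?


Mx = (13- 10)/2 = 1.5000
My = (6- 10)/2 = -2.0000
Mz = (19+17)/2 = 18.0000

M = (1.5000, -2.0000, 18.0000)


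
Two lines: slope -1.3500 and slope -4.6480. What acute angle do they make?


m1-m2 = 3.298
1+m1*m2 = 7.2748
tan(theta) = |3.298/7.2748| = 0.453346
theta = arctan(|3.298/7.2748|) = 24.3870 degrees (acute angle)

24.3870 degrees


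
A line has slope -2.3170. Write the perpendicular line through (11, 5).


Perpendicular slope = -1/m1 = -1/(-2.3170) = 0.4316
b2 = y0 - m2*x0 = 5 + 11/(-2.3170) = 5 - 4.7475 = 0.2525

y = 0.4316x + 0.2525


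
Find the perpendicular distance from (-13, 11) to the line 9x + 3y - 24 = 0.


|9*(-13) + 3*11 - 24| = |-108| = 108
sqrt(81 + 9) = sqrt(90) = 9.4868
d = 108/sqrt(90) = 11.3842

11.3842


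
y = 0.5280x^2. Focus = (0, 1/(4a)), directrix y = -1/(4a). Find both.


a = 0.5280
1/(4a) = 0.4735
Focus = (0, 0.4735)
Directrix: y = -0.4735

Focus = (0, 0.4735), Directrix: y = -0.4735


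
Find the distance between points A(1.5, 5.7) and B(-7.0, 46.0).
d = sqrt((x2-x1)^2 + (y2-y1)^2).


dx = -7.0 - 1.5 = -8.5
dy = 46.0 - 5.7 = 40.3
d = sqrt(72.25 + 1624.09) = sqrt(1696.34) = 41.1866

41.1866


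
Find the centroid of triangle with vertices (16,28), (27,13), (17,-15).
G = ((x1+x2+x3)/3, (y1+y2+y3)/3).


Gx = (16+27+17)/3 = 60/3 = 20.0000
Gy = (28+13- 15)/3 = 26/3 = 8.6667

G = (20.0000, 8.6667)


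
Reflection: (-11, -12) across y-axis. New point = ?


Reflection rule for y-axis: (-x, y)
(-11, -12) -> (11, -12)

(11, -12)


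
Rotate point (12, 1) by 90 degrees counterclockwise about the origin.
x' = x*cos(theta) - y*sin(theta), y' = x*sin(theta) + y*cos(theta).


cos(90) = 0, sin(90) = 1
x' = 12*0 - 1*1 = -1
y' = 12*1 + 1*0 = 12

(-1, 12)


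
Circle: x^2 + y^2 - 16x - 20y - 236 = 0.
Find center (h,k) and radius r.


h = -D/2 = 16/2 = 8
k = -E/2 = 20/2 = 10
r^2 = h^2 + k^2 - F = 64 + 100 + 236 = 400
r = 20

Center (8, 10), radius = 20


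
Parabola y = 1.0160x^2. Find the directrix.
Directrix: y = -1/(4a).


a = 1.0160
1/(4a) = 0.2461
directrix: y = -0.2461 = -0.2461

y = -0.2461


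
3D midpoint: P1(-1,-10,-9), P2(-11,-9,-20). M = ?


Mx = (-1- 11)/2 = -6.0000
My = (-10- 9)/2 = -9.5000
Mz = (-9- 20)/2 = -14.5000

M = (-6.0000, -9.5000, -14.5000)


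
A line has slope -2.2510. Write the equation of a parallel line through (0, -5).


Parallel lines have equal slopes.
m2 = -2.2510
b2 = -5 + 2.2510*0 = -5.0000

y = -2.2510x - 5.0000


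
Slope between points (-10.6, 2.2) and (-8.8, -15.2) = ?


dy = -15.2 - 2.2 = -17.4
dx = -8.8 + 10.6 = 1.8
m = -17.4/1.8 = -9.6667

m = -9.6667


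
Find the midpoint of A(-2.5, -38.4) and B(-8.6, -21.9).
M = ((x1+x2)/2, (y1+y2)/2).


Mx = (-2.5 - 8.6)/2 = -11.1/2 = -5.5500
My = (-38.4 - 21.9)/2 = -60.3/2 = -30.1500

(-5.5500, -30.1500)


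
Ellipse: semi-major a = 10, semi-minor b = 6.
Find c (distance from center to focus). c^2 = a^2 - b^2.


c^2 = 10^2 - 6^2 = 100 - 36 = 64
c = sqrt(64) = 8.0000

c = 8.0000


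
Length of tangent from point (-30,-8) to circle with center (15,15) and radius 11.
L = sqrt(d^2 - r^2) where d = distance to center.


d = sqrt((-30-15)^2 + (-8-15)^2) = sqrt(2025+529) = 50.5371
L = sqrt(2554.0000 - 121) = sqrt(2433.0000) = 49.3254

49.3254


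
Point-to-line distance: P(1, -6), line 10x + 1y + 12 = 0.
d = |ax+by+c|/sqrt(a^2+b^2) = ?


|10*1 + 1*(-6) + 12| = |16| = 16
sqrt(100 + 1) = sqrt(101) = 10.0499
d = 16/sqrt(101) = 1.5921

1.5921


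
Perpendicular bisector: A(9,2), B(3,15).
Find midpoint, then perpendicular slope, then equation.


Midpoint = (6, 8.5)
Slope of AB = dy/dx = 13/(-6) = -2.1667
Perp slope = -dx/dy = 6/13 = 0.4615
b = My - (perp slope)*Mx = 8.5 + (-6*6)/13 = 8.5 - 2.7692 = 5.7308

y = 0.4615x + 5.7308


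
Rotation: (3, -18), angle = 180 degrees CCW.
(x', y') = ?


cos(180) = -1, sin(180) = 0
x' = 3*(-1) + 18*0 = -3
y' = 3*0 - 18*(-1) = 18

(-3, 18)


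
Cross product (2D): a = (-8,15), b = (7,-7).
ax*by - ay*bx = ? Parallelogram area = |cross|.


cross = -8*(-7) - 15*7 = 56 - 105 = -49
Parallelogram area = |-49| = 49

cross = -49, parallelogram area = 49


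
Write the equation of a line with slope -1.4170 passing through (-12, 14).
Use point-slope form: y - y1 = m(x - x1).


y - 14 = -1.4170(x + 12)
y = -1.4170x + 14 + 1.4170*(-12)
y = -1.4170x - 3.0040

y = -1.4170x - 3.0040


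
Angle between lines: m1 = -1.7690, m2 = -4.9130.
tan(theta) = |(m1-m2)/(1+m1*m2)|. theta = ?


m1-m2 = 3.144
1+m1*m2 = 9.691097
tan(theta) = |3.144/9.691097| = 0.324421
theta = arctan(|3.144/9.691097|) = 17.9742 degrees (acute angle)

17.9742 degrees


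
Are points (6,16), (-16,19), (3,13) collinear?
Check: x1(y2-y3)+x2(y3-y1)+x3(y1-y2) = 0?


6*(19-13) - 16*(13-16) + 3*(16-19)
= 36 + 48 - 9 = 75

No, not collinear (determinant = 75)


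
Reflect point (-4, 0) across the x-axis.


Reflection rule for x-axis: (x, -y)
(-4, 0) -> (-4, 0)

(-4, 0)


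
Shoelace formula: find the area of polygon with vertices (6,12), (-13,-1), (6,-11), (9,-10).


sum(xi*y_{i+1}) = 6*(-1) - 13*(-11) + 6*(-10) + 9*12 = 185
sum(yi*x_{i+1}) = 12*(-13) - 1*6 - 11*9 - 10*6 = -321
Area = |185 + 321|/2 = 506/2 = 253.0000

253.0000 sq units


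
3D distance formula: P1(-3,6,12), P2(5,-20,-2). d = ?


dx=8, dy=-26, dz=-14
d = sqrt(64+676+196) = sqrt(936) = 30.5941

30.5941


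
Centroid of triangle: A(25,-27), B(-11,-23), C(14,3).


Gx = (25- 11+14)/3 = 28/3 = 9.3333
Gy = (-27- 23+3)/3 = -47/3 = -15.6667

G = (9.3333, -15.6667)


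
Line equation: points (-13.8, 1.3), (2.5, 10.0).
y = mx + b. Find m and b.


m = (8.7)/(16.3) = 0.5337
b = y1 - m*x1 = 1.3 - (8.7*(-13.8))/(16.3) = 1.3 + 7.3656 = 8.6656

y = 0.5337x + 8.6656


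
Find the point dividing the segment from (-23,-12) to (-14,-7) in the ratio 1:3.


Px = (1*(-14) + 3*(-23))/4 = -83/4 = -20.7500
Py = (1*(-7) + 3*(-12))/4 = -43/4 = -10.7500

P = (-20.7500, -10.7500)


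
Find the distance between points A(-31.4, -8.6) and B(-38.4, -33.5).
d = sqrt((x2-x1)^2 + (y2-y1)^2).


dx = -38.4 + 31.4 = -7.0
dy = -33.5 + 8.6 = -24.9
d = sqrt(49.0 + 620.01) = sqrt(669.01) = 25.8652

25.8652


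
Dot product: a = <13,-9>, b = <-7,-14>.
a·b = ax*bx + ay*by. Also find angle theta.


a·b = 13*(-7) - 9*(-14) = -91 + 126 = 35
|a| = sqrt(169+81) = 15.8114
|b| = sqrt(49+196) = 15.6525
cos(theta) = 35/(sqrt(250)*sqrt(245)) = 35/sqrt(61250) = 0.141421
theta = arccos(35/sqrt(61250)) = 81.8699 degrees

a·b = 35, theta = 81.8699 deg


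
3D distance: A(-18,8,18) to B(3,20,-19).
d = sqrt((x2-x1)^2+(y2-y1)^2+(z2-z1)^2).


dx=21, dy=12, dz=-37
d = sqrt(441+144+1369) = sqrt(1954) = 44.2041

44.2041


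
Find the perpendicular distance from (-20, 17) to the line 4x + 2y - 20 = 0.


|4*(-20) + 2*17 - 20| = |-66| = 66
sqrt(16 + 4) = sqrt(20) = 4.4721
d = 66/sqrt(20) = 14.7580

14.7580


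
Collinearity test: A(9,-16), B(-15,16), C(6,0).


9*(16-0) - 15*(0+ 16) + 6*(-16-16)
= 144 - 240 - 192 = -288

No, not collinear (determinant = -288)


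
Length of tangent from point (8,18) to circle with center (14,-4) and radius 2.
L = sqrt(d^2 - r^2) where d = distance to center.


d = sqrt((8-14)^2 + (18+ 4)^2) = sqrt(36+484) = 22.8035
L = sqrt(520.0000 - 4) = sqrt(516.0000) = 22.7156

22.7156


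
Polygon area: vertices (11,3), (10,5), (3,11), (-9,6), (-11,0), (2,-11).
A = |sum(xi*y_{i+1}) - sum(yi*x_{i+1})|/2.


sum(xi*y_{i+1}) = 11*5 + 10*11 + 3*6 - 9*0 - 11*(-11) + 2*3 = 310
sum(yi*x_{i+1}) = 3*10 + 5*3 + 11*(-9) + 6*(-11) + 0*2 - 11*11 = -241
Area = |310 + 241|/2 = 551/2 = 275.5000

275.5000 sq units


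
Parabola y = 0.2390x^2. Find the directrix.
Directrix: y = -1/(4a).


a = 0.2390
1/(4a) = 1.0460
directrix: y = -1.0460 = -1.0460

y = -1.0460


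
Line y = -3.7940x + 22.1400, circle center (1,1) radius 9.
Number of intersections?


Substitute y = -3.7940x + 22.1400: (x-1)^2 + (-3.7940x+22.1400-1)^2 = 81
Expand to Ax^2 + Bx + C = 0, where b-k = 21.14
A = 1+m^2 = 15.394436
B = 2(m(b-k) - h) = 2(-3.7940*21.14 - 1) = -162.41032
C = h^2 + (b-k)^2 - r^2 = 1 + 446.8996 - 81 = 366.8996
disc = B^2-4AC = 26377.1120 - 22592.8496 = 3784.2624
disc > 0

2 intersection points


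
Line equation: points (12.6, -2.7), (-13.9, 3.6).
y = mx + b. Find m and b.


m = (6.3)/(-26.5) = -0.2377
b = y1 - m*x1 = -2.7 - (6.3*12.6)/(-26.5) = -2.7 + 2.9955 = 0.2955

y = -0.2377x + 0.2955


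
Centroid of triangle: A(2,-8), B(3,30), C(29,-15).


Gx = (2+3+29)/3 = 34/3 = 11.3333
Gy = (-8+30- 15)/3 = 7/3 = 2.3333

G = (11.3333, 2.3333)


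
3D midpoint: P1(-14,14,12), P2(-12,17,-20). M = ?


Mx = (-14- 12)/2 = -13.0000
My = (14+17)/2 = 15.5000
Mz = (12- 20)/2 = -4.0000

M = (-13.0000, 15.5000, -4.0000)


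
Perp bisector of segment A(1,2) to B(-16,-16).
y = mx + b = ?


Midpoint = (-7.5, -7)
Slope of AB = dy/dx = -18/(-17) = 1.0588
Perp slope = -dx/dy = -17/18 = -0.9444
b = My - (perp slope)*Mx = -7 + (-17*(-7.5))/(-18) = -7 - 7.0833 = -14.0833

y = -0.9444x - 14.0833


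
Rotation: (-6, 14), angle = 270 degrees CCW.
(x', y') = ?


cos(270) = 0, sin(270) = -1
x' = -6*0 - 14*(-1) = 14
y' = -6*(-1) + 14*0 = 6

(14, 6)


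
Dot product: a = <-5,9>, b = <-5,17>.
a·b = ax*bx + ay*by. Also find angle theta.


a·b = -5*(-5) + 9*17 = 25 + 153 = 178
|a| = sqrt(25+81) = 10.2956
|b| = sqrt(25+289) = 17.7200
cos(theta) = 178/(sqrt(106)*sqrt(314)) = 178/sqrt(33284) = 0.975668
theta = arccos(178/sqrt(33284)) = 12.6651 degrees

a·b = 178, theta = 12.6651 deg


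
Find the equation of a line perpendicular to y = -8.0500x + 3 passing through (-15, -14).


Perpendicular slope = -1/m1 = -1/(-8.0500) = 0.1242
b2 = y0 - m2*x0 = -14 - 15/(-8.0500) = -14 + 1.8634 = -12.1366

y = 0.1242x - 12.1366


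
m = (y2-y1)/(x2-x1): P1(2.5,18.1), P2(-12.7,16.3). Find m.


dy = 16.3 - 18.1 = -1.8
dx = -12.7 - 2.5 = -15.2
m = -1.8/(-15.2) = 0.1184

m = 0.1184


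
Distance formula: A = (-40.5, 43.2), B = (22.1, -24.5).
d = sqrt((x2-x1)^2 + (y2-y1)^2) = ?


dx = 22.1 + 40.5 = 62.6
dy = -24.5 - 43.2 = -67.7
d = sqrt(3918.76 + 4583.29) = sqrt(8502.05) = 92.2066

92.2066


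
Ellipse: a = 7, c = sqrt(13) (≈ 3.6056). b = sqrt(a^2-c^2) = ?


b^2 = 7^2 - (sqrt(13))^2 = 49 - 13 = 36
b = sqrt(36) = 6

b = 6


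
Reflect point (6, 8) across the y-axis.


Reflection rule for y-axis: (-x, y)
(6, 8) -> (-6, 8)

(-6, 8)


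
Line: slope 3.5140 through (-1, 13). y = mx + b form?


y - 13 = 3.5140(x + 1)
y = 3.5140x + 13 - 3.5140*(-1)
y = 3.5140x + 16.5140

y = 3.5140x + 16.5140


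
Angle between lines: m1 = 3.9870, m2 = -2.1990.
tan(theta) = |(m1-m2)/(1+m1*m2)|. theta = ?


m1-m2 = 6.186
1+m1*m2 = -7.767413
tan(theta) = |6.186/(-7.767413)| = 0.796404
theta = arctan(|6.186/(-7.767413)|) = 38.5340 degrees (acute angle)

38.5340 degrees


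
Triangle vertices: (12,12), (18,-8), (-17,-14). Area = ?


12*(-8+ 14) = 72
18*(-14-12) = -468
-17*(12+ 8) = -340
sum = -736
Area = |-736|/2 = 368.0000

368.0000 sq units


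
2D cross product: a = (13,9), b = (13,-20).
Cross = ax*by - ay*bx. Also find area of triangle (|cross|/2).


cross = 13*(-20) - 9*13 = -260 - 117 = -377
Triangle area = |-377|/2 = 377/2 = 188.5000

cross = -377, triangle area = 188.5000


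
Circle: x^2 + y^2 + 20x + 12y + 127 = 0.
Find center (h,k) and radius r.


h = -D/2 = -20/2 = -10
k = -E/2 = -12/2 = -6
r^2 = h^2 + k^2 - F = 100 + 36 - 127 = 9
r = 3

Center (-10, -6), radius = 3


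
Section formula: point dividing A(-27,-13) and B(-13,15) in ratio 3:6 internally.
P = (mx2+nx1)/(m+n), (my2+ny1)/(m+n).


Px = (3*(-13) + 6*(-27))/9 = -201/9 = -22.3333
Py = (3*15 + 6*(-13))/9 = -33/9 = -3.6667

P = (-22.3333, -3.6667)


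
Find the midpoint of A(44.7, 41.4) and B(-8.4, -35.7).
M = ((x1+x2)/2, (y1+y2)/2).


Mx = (44.7 - 8.4)/2 = 36.3/2 = 18.1500
My = (41.4 - 35.7)/2 = 5.7/2 = 2.8500

(18.1500, 2.8500)


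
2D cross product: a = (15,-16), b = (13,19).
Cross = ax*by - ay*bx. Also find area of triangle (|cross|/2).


cross = 15*19 + 16*13 = 285 + 208 = 493
Triangle area = |493|/2 = 493/2 = 246.5000

cross = 493, triangle area = 246.5000


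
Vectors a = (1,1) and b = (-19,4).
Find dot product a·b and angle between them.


a·b = 1*(-19) + 1*4 = -19 + 4 = -15
|a| = sqrt(1+1) = 1.4142
|b| = sqrt(361+16) = 19.4165
cos(theta) = -15/(sqrt(2)*sqrt(377)) = -15/sqrt(754) = -0.546268
theta = arccos(-15/sqrt(754)) = 123.1113 degrees

a·b = -15, theta = 123.1113 deg


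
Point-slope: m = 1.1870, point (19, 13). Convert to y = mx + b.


y - 13 = 1.1870(x - 19)
y = 1.1870x + 13 - 1.1870*19
y = 1.1870x - 9.5530

y = 1.1870x - 9.5530


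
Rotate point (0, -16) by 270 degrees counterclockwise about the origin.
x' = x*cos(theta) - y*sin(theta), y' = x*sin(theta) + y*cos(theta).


cos(270) = 0, sin(270) = -1
x' = 0*0 + 16*(-1) = -16
y' = 0*(-1) - 16*0 = 0

(-16, 0)


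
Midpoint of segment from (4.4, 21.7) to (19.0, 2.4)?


Mx = (4.4 + 19.0)/2 = 23.4/2 = 11.7000
My = (21.7 + 2.4)/2 = 24.1/2 = 12.0500

(11.7000, 12.0500)


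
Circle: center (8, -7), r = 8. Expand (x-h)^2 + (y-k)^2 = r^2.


(x-8)^2 + (y+ 7)^2 = 8^2
D = -2h = -16, E = -2k = 14
F = h^2+k^2-r^2 = 64+49-64 = 49

x^2 + y^2 - 16x + 14y + 49 = 0


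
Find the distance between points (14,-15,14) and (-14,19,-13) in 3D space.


dx=-28, dy=34, dz=-27
d = sqrt(784+1156+729) = sqrt(2669) = 51.6624

51.6624


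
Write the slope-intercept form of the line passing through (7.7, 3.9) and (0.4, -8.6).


m = (-12.5)/(-7.3) = 1.7123
b = y1 - m*x1 = 3.9 - (-12.5*7.7)/(-7.3) = 3.9 - 13.1849 = -9.2849

y = 1.7123x - 9.2849


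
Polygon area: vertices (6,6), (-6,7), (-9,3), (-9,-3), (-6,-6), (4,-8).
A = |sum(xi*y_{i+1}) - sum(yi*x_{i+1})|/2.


sum(xi*y_{i+1}) = 6*7 - 6*3 - 9*(-3) - 9*(-6) - 6*(-8) + 4*6 = 177
sum(yi*x_{i+1}) = 6*(-6) + 7*(-9) + 3*(-9) - 3*(-6) - 6*4 - 8*6 = -180
Area = |177 + 180|/2 = 357/2 = 178.5000

178.5000 sq units


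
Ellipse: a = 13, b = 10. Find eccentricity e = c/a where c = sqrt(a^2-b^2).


c = sqrt(169-100) = sqrt(69) = 8.3066
e = c/a = sqrt(69)/13 = 0.6390

e = 0.6390


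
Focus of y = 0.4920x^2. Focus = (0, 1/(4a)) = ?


a = 0.4920
4a = 1.9680
focus = (0, 1/1.9680) = (0, 0.5081)

Focus = (0, 0.5081)


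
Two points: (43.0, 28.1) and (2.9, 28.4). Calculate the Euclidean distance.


dx = 2.9 - 43.0 = -40.1
dy = 28.4 - 28.1 = 0.3
d = sqrt(1608.01 + 0.09) = sqrt(1608.1) = 40.1011

40.1011


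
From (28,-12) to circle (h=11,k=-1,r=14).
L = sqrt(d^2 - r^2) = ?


d = sqrt((28-11)^2 + (-12+ 1)^2) = sqrt(289+121) = 20.2485
L = sqrt(410.0000 - 196) = sqrt(214.0000) = 14.6287

14.6287


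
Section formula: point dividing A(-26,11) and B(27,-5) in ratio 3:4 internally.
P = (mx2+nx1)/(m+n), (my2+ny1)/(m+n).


Px = (3*27 + 4*(-26))/7 = -23/7 = -3.2857
Py = (3*(-5) + 4*11)/7 = 29/7 = 4.1429

P = (-3.2857, 4.1429)


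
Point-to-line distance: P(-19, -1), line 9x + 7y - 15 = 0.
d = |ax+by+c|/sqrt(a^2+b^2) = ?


|9*(-19) + 7*(-1) - 15| = |-193| = 193
sqrt(81 + 49) = sqrt(130) = 11.4018
d = 193/sqrt(130) = 16.9272

16.9272


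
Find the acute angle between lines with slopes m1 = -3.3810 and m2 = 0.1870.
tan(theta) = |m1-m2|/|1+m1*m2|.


m1-m2 = -3.568
1+m1*m2 = 0.367753
tan(theta) = |-3.568/0.367753| = 9.702164
theta = arctan(|-3.568/0.367753|) = 84.1153 degrees (acute angle)

84.1153 degrees


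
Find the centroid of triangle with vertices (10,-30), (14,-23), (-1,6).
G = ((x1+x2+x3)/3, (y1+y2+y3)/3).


Gx = (10+14- 1)/3 = 23/3 = 7.6667
Gy = (-30- 23+6)/3 = -47/3 = -15.6667

G = (7.6667, -15.6667)


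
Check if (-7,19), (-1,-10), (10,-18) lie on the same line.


-7*(-10+ 18) - 1*(-18-19) + 10*(19+ 10)
= -56 + 37 + 290 = 271

No, not collinear (determinant = 271)


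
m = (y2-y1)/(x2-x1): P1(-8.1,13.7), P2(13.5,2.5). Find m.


dy = 2.5 - 13.7 = -11.2
dx = 13.5 + 8.1 = 21.6
m = -11.2/21.6 = -0.5185

m = -0.5185


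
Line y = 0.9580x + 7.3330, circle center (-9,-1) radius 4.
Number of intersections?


Substitute y = 0.9580x + 7.3330: (x+ 9)^2 + (0.9580x+7.3330+ 1)^2 = 16
Expand to Ax^2 + Bx + C = 0, where b-k = 8.333
A = 1+m^2 = 1.917764
B = 2(m(b-k) - h) = 2(0.9580*8.333 + 9) = 33.966028
C = h^2 + (b-k)^2 - r^2 = 81 + 69.438889 - 16 = 134.438889
disc = B^2-4AC = 1153.6911 - 1031.2882 = 122.4029
disc > 0

2 intersection points


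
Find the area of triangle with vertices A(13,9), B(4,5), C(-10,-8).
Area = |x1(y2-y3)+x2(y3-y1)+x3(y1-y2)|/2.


13*(5+ 8) = 169
4*(-8-9) = -68
-10*(9-5) = -40
sum = 61
Area = |61|/2 = 30.5000

30.5000 sq units


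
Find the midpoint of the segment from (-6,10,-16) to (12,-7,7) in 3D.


Mx = (-6+12)/2 = 3.0000
My = (10- 7)/2 = 1.5000
Mz = (-16+7)/2 = -4.5000

M = (3.0000, 1.5000, -4.5000)


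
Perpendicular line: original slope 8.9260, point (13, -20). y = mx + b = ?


Perpendicular slope = -1/m1 = -1/8.9260 = -0.1120
b2 = y0 - m2*x0 = -20 + 13/8.9260 = -20 + 1.4564 = -18.5436

y = -0.1120x - 18.5436


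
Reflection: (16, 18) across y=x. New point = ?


Reflection rule for y=x: (y, x)
(16, 18) -> (18, 16)

(18, 16)


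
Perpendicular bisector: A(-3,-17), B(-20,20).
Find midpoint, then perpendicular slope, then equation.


Midpoint = (-11.5, 1.5)
Slope of AB = dy/dx = 37/(-17) = -2.1765
Perp slope = -dx/dy = 17/37 = 0.4595
b = My - (perp slope)*Mx = 1.5 + (-17*(-11.5))/37 = 1.5 + 5.2838 = 6.7838

y = 0.4595x + 6.7838


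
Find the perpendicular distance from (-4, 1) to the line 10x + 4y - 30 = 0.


|10*(-4) + 4*1 - 30| = |-66| = 66
sqrt(100 + 16) = sqrt(116) = 10.7703
d = 66/sqrt(116) = 6.1279

6.1279


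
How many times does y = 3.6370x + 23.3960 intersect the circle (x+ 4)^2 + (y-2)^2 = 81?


Substitute y = 3.6370x + 23.3960: (x+ 4)^2 + (3.6370x+23.3960-2)^2 = 81
Expand to Ax^2 + Bx + C = 0, where b-k = 21.396
A = 1+m^2 = 14.227769
B = 2(m(b-k) - h) = 2(3.6370*21.396 + 4) = 163.634504
C = h^2 + (b-k)^2 - r^2 = 16 + 457.788816 - 81 = 392.788816
disc = B^2-4AC = 26776.2509 - 22354.0342 = 4422.2167
disc > 0

2 intersection points


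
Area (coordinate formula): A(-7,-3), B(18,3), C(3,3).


-7*(3-3) = 0
18*(3+ 3) = 108
3*(-3-3) = -18
sum = 90
Area = |90|/2 = 45.0000

45.0000 sq units


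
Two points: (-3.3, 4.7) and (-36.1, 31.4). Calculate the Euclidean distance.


dx = -36.1 + 3.3 = -32.8
dy = 31.4 - 4.7 = 26.7
d = sqrt(1075.84 + 712.89) = sqrt(1788.73) = 42.2934

42.2934


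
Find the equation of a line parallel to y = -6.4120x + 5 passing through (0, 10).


Parallel lines have equal slopes.
m2 = -6.4120
b2 = 10 + 6.4120*0 = 10.0000

y = -6.4120x + 10.0000


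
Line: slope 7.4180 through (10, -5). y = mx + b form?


y + 5 = 7.4180(x - 10)
y = 7.4180x - 5 - 7.4180*10
y = 7.4180x - 79.1800

y = 7.4180x - 79.1800


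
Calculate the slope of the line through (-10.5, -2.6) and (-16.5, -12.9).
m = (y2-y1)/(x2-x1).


dy = -12.9 + 2.6 = -10.3
dx = -16.5 + 10.5 = -6.0
m = -10.3/(-6.0) = 1.7167

m = 1.7167


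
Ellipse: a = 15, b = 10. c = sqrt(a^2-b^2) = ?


c^2 = 15^2 - 10^2 = 225 - 100 = 125
c = sqrt(125) = 11.1803

c = 11.1803


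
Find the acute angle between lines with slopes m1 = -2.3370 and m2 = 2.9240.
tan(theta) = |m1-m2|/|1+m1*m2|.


m1-m2 = -5.261
1+m1*m2 = -5.833388
tan(theta) = |-5.261/(-5.833388)| = 0.901877
theta = arctan(|-5.261/(-5.833388)|) = 42.0466 degrees (acute angle)

42.0466 degrees


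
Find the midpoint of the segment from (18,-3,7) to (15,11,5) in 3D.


Mx = (18+15)/2 = 16.5000
My = (-3+11)/2 = 4.0000
Mz = (7+5)/2 = 6.0000

M = (16.5000, 4.0000, 6.0000)


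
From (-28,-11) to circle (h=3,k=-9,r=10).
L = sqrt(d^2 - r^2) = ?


d = sqrt((-28-3)^2 + (-11+ 9)^2) = sqrt(961+4) = 31.0644
L = sqrt(965.0000 - 100) = sqrt(865.0000) = 29.4109

29.4109


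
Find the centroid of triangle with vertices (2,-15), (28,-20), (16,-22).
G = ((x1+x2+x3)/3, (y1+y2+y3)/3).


Gx = (2+28+16)/3 = 46/3 = 15.3333
Gy = (-15- 20- 22)/3 = -57/3 = -19.0000

G = (15.3333, -19.0000)


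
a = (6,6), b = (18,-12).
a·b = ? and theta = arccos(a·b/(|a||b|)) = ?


a·b = 6*18 + 6*(-12) = 108 - 72 = 36
|a| = sqrt(36+36) = 8.4853
|b| = sqrt(324+144) = 21.6333
cos(theta) = 36/(sqrt(72)*sqrt(468)) = 36/sqrt(33696) = 0.196116
theta = arccos(36/sqrt(33696)) = 78.6901 degrees

a·b = 36, theta = 78.6901 deg


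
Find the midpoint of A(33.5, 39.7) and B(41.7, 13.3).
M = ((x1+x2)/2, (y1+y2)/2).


Mx = (33.5 + 41.7)/2 = 75.2/2 = 37.6000
My = (39.7 + 13.3)/2 = 53.0/2 = 26.5000

(37.6000, 26.5000)


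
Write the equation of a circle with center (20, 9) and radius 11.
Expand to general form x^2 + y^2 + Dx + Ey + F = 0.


(x-20)^2 + (y-9)^2 = 11^2
D = -2h = -40, E = -2k = -18
F = h^2+k^2-r^2 = 400+81-121 = 360

x^2 + y^2 - 40x - 18y + 360 = 0


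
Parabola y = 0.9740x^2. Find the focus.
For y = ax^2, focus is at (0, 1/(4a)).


a = 0.9740
4a = 3.8960
focus = (0, 1/3.8960) = (0, 0.2567)

Focus = (0, 0.2567)


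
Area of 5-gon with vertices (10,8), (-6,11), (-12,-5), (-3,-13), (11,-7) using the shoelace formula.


sum(xi*y_{i+1}) = 10*11 - 6*(-5) - 12*(-13) - 3*(-7) + 11*8 = 405
sum(yi*x_{i+1}) = 8*(-6) + 11*(-12) - 5*(-3) - 13*11 - 7*10 = -378
Area = |405 + 378|/2 = 783/2 = 391.5000

391.5000 sq units


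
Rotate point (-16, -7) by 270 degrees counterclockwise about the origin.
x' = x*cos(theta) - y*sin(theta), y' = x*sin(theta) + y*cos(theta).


cos(270) = 0, sin(270) = -1
x' = -16*0 + 7*(-1) = -7
y' = -16*(-1) - 7*0 = 16

(-7, 16)


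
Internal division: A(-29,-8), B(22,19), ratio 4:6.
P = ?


Px = (4*22 + 6*(-29))/10 = -86/10 = -8.6000
Py = (4*19 + 6*(-8))/10 = 28/10 = 2.8000

P = (-8.6000, 2.8000)


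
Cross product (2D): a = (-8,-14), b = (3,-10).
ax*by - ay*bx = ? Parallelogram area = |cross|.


cross = -8*(-10) + 14*3 = 80 + 42 = 122
Parallelogram area = |122| = 122

cross = 122, parallelogram area = 122


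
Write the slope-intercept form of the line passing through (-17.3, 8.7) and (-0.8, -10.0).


m = (-18.7)/(16.5) = -1.1333
b = y1 - m*x1 = 8.7 - (-18.7*(-17.3))/(16.5) = 8.7 - 19.6067 = -10.9067

y = -1.1333x - 10.9067


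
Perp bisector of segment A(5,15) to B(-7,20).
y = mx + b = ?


Midpoint = (-1, 17.5)
Slope of AB = dy/dx = 5/(-12) = -0.4167
Perp slope = -dx/dy = 12/5 = 2.4000
b = My - (perp slope)*Mx = 17.5 + (-12*(-1))/5 = 17.5 + 2.4000 = 19.9000

y = 2.4000x + 19.9000


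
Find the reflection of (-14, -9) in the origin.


Reflection rule for origin: (-x, -y)
(-14, -9) -> (14, 9)

(14, 9)


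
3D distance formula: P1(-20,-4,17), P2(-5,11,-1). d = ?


dx=15, dy=15, dz=-18
d = sqrt(225+225+324) = sqrt(774) = 27.8209

27.8209


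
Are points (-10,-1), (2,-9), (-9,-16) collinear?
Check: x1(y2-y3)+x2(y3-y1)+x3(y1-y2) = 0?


-10*(-9+ 16) + 2*(-16+ 1) - 9*(-1+ 9)
= -70 - 30 - 72 = -172

No, not collinear (determinant = -172)


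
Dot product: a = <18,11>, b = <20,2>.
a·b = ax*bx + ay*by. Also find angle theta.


a·b = 18*20 + 11*2 = 360 + 22 = 382
|a| = sqrt(324+121) = 21.0950
|b| = sqrt(400+4) = 20.0998
cos(theta) = 382/(sqrt(445)*sqrt(404)) = 382/sqrt(179780) = 0.900933
theta = arccos(382/sqrt(179780)) = 25.7190 degrees

a·b = 382, theta = 25.7190 deg


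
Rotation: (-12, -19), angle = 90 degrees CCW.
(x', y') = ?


cos(90) = 0, sin(90) = 1
x' = -12*0 + 19*1 = 19
y' = -12*1 - 19*0 = -12

(19, -12)


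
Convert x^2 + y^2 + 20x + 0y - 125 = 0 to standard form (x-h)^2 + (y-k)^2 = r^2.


h = -D/2 = -20/2 = -10
k = -E/2 = 0/2 = 0
r^2 = h^2 + k^2 - F = 100 + 0 + 125 = 225
r = 15

Center (-10, 0), radius = 15


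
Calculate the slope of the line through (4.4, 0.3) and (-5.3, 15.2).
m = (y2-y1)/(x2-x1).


dy = 15.2 - 0.3 = 14.9
dx = -5.3 - 4.4 = -9.7
m = 14.9/(-9.7) = -1.5361

m = -1.5361


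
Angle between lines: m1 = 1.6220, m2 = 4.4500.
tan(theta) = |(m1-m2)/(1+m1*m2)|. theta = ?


m1-m2 = -2.828
1+m1*m2 = 8.2179
tan(theta) = |-2.828/8.2179| = 0.344127
theta = arctan(|-2.828/8.2179|) = 18.9897 degrees (acute angle)

18.9897 degrees


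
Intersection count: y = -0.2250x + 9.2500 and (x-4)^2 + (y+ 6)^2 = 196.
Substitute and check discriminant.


Substitute y = -0.2250x + 9.2500: (x-4)^2 + (-0.2250x+9.2500+ 6)^2 = 196
Expand to Ax^2 + Bx + C = 0, where b-k = 15.25
A = 1+m^2 = 1.050625
B = 2(m(b-k) - h) = 2(-0.2250*15.25 - 4) = -14.8625
C = h^2 + (b-k)^2 - r^2 = 16 + 232.5625 - 196 = 52.5625
disc = B^2-4AC = 220.8939 - 220.8939 = 0
disc = 0

1 intersection point (tangent)


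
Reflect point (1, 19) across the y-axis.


Reflection rule for y-axis: (-x, y)
(1, 19) -> (-1, 19)

(-1, 19)


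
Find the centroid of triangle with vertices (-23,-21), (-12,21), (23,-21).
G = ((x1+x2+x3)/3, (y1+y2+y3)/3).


Gx = (-23- 12+23)/3 = -12/3 = -4.0000
Gy = (-21+21- 21)/3 = -21/3 = -7.0000

G = (-4.0000, -7.0000)


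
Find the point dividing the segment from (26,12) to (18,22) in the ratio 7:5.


Px = (7*18 + 5*26)/12 = 256/12 = 21.3333
Py = (7*22 + 5*12)/12 = 214/12 = 17.8333

P = (21.3333, 17.8333)


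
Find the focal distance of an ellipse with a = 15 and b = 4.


c^2 = 15^2 - 4^2 = 225 - 16 = 209
c = sqrt(209) = 14.4568

c = 14.4568


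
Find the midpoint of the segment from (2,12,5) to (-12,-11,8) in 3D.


Mx = (2- 12)/2 = -5.0000
My = (12- 11)/2 = 0.5000
Mz = (5+8)/2 = 6.5000

M = (-5.0000, 0.5000, 6.5000)


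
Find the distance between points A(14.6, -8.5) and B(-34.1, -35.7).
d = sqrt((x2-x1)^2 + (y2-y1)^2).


dx = -34.1 - 14.6 = -48.7
dy = -35.7 + 8.5 = -27.2
d = sqrt(2371.69 + 739.84) = sqrt(3111.53) = 55.7811

55.7811


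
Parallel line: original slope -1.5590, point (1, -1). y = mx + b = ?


Parallel lines have equal slopes.
m2 = -1.5590
b2 = -1 + 1.5590*1 = 0.5590

y = -1.5590x + 0.5590


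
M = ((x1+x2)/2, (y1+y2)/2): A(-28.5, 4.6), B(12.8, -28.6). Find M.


Mx = (-28.5 + 12.8)/2 = -15.7/2 = -7.8500
My = (4.6 - 28.6)/2 = -24.0/2 = -12.0000

(-7.8500, -12.0000)


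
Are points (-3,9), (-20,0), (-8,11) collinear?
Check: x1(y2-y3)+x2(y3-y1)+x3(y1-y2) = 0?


-3*(0-11) - 20*(11-9) - 8*(9-0)
= 33 - 40 - 72 = -79

No, not collinear (determinant = -79)


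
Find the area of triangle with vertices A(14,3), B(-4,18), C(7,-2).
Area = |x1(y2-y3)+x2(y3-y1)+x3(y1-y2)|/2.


14*(18+ 2) = 280
-4*(-2-3) = 20
7*(3-18) = -105
sum = 195
Area = |195|/2 = 97.5000

97.5000 sq units


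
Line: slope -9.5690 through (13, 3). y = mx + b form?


y - 3 = -9.5690(x - 13)
y = -9.5690x + 3 + 9.5690*13
y = -9.5690x + 127.3970

y = -9.5690x + 127.3970


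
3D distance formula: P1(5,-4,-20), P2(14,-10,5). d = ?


dx=9, dy=-6, dz=25
d = sqrt(81+36+625) = sqrt(742) = 27.2397

27.2397


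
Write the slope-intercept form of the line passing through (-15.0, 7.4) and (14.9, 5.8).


m = (-1.6)/(29.9) = -0.0535
b = y1 - m*x1 = 7.4 - (-1.6*(-15.0))/(29.9) = 7.4 - 0.8027 = 6.5973

y = -0.0535x + 6.5973


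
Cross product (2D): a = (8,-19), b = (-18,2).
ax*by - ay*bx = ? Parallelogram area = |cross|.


cross = 8*2 + 19*(-18) = 16 - 342 = -326
Parallelogram area = |-326| = 326

cross = -326, parallelogram area = 326


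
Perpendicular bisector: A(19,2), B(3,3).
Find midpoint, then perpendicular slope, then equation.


Midpoint = (11, 2.5)
Slope of AB = dy/dx = 1/(-16) = -0.0625
Perp slope = -dx/dy = 16/1 = 16.0000
b = My - (perp slope)*Mx = 2.5 + (-16*11)/1 = 2.5 - 176.0000 = -173.5000

y = 16.0000x - 173.5000


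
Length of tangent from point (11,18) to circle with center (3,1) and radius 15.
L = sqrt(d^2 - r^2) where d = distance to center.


d = sqrt((11-3)^2 + (18-1)^2) = sqrt(64+289) = 18.7883
L = sqrt(353.0000 - 225) = sqrt(128.0000) = 11.3137

11.3137


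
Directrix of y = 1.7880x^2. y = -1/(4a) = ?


a = 1.7880
1/(4a) = 0.1398
directrix: y = -0.1398 = -0.1398

y = -0.1398


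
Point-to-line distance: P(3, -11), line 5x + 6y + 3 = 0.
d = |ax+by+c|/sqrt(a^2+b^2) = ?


|5*3 + 6*(-11) + 3| = |-48| = 48
sqrt(25 + 36) = sqrt(61) = 7.8102
d = 48/sqrt(61) = 6.1458

6.1458


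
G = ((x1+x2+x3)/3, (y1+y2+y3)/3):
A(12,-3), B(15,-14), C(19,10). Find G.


Gx = (12+15+19)/3 = 46/3 = 15.3333
Gy = (-3- 14+10)/3 = -7/3 = -2.3333

G = (15.3333, -2.3333)


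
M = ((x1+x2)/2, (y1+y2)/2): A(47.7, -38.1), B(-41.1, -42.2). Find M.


Mx = (47.7 - 41.1)/2 = 6.6/2 = 3.3000
My = (-38.1 - 42.2)/2 = -80.3/2 = -40.1500

(3.3000, -40.1500)


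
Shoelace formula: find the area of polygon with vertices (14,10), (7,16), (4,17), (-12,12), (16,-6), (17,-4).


sum(xi*y_{i+1}) = 14*16 + 7*17 + 4*12 - 12*(-6) + 16*(-4) + 17*10 = 569
sum(yi*x_{i+1}) = 10*7 + 16*4 + 17*(-12) + 12*16 - 6*17 - 4*14 = -36
Area = |569 + 36|/2 = 605/2 = 302.5000

302.5000 sq units


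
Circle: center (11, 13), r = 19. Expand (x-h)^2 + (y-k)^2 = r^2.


(x-11)^2 + (y-13)^2 = 19^2
D = -2h = -22, E = -2k = -26
F = h^2+k^2-r^2 = 121+169-361 = -71

x^2 + y^2 - 22x - 26y - 71 = 0


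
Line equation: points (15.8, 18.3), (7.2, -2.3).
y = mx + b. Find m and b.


m = (-20.6)/(-8.6) = 2.3953
b = y1 - m*x1 = 18.3 - (-20.6*15.8)/(-8.6) = 18.3 - 37.8465 = -19.5465

y = 2.3953x - 19.5465


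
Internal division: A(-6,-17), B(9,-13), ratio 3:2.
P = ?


Px = (3*9 + 2*(-6))/5 = 15/5 = 3.0000
Py = (3*(-13) + 2*(-17))/5 = -73/5 = -14.6000

P = (3.0000, -14.6000)


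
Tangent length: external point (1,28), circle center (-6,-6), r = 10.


d = sqrt((1+ 6)^2 + (28+ 6)^2) = sqrt(49+1156) = 34.7131
L = sqrt(1205.0000 - 100) = sqrt(1105.0000) = 33.2415

33.2415


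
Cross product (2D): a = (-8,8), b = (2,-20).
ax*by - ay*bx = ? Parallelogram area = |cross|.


cross = -8*(-20) - 8*2 = 160 - 16 = 144
Parallelogram area = |144| = 144

cross = 144, parallelogram area = 144


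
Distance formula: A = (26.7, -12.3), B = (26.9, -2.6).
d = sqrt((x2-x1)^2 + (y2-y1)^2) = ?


dx = 26.9 - 26.7 = 0.2
dy = -2.6 + 12.3 = 9.7
d = sqrt(0.04 + 94.09) = sqrt(94.13) = 9.7021

9.7021


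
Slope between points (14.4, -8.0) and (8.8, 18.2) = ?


dy = 18.2 + 8.0 = 26.2
dx = 8.8 - 14.4 = -5.6
m = 26.2/(-5.6) = -4.6786

m = -4.6786


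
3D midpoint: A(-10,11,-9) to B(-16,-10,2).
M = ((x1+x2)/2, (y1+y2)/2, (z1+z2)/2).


Mx = (-10- 16)/2 = -13.0000
My = (11- 10)/2 = 0.5000
Mz = (-9+2)/2 = -3.5000

M = (-13.0000, 0.5000, -3.5000)


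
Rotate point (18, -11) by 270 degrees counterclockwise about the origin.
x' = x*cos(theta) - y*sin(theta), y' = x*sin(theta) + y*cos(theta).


cos(270) = 0, sin(270) = -1
x' = 18*0 + 11*(-1) = -11
y' = 18*(-1) - 11*0 = -18

(-11, -18)


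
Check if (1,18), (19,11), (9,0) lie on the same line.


1*(11-0) + 19*(0-18) + 9*(18-11)
= 11 - 342 + 63 = -268

No, not collinear (determinant = -268)


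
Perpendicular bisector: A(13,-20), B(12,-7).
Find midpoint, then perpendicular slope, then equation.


Midpoint = (12.5, -13.5)
Slope of AB = dy/dx = 13/(-1) = -13.0000
Perp slope = -dx/dy = 1/13 = 0.0769
b = My - (perp slope)*Mx = -13.5 + (-1*12.5)/13 = -13.5 - 0.9615 = -14.4615

y = 0.0769x - 14.4615


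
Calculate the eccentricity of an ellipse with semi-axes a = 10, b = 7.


c = sqrt(100-49) = sqrt(51) = 7.1414
e = c/a = sqrt(51)/10 = 0.7141

e = 0.7141


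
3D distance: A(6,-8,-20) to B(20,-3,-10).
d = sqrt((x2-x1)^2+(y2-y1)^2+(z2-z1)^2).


dx=14, dy=5, dz=10
d = sqrt(196+25+100) = sqrt(321) = 17.9165

17.9165


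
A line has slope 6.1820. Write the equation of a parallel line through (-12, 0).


Parallel lines have equal slopes.
m2 = 6.1820
b2 = 0 - 6.1820*(-12) = 74.1840

y = 6.1820x + 74.1840


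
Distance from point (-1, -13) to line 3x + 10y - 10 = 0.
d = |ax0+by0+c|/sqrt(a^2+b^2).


|3*(-1) + 10*(-13) - 10| = |-143| = 143
sqrt(9 + 100) = sqrt(109) = 10.4403
d = 143/sqrt(109) = 13.6969

13.6969


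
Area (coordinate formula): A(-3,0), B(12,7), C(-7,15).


-3*(7-15) = 24
12*(15-0) = 180
-7*(0-7) = 49
sum = 253
Area = |253|/2 = 126.5000

126.5000 sq units


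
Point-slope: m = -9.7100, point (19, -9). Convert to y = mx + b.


y + 9 = -9.7100(x - 19)
y = -9.7100x - 9 + 9.7100*19
y = -9.7100x + 175.4900

y = -9.7100x + 175.4900


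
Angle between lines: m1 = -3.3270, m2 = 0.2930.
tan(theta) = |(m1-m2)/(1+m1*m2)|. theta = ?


m1-m2 = -3.62
1+m1*m2 = 0.025189
tan(theta) = |-3.62/0.025189| = 143.713526
theta = arctan(|-3.62/0.025189|) = 89.6013 degrees (acute angle)

89.6013 degrees


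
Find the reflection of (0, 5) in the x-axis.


Reflection rule for x-axis: (x, -y)
(0, 5) -> (0, -5)

(0, -5)


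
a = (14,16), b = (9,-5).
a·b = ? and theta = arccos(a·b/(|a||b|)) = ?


a·b = 14*9 + 16*(-5) = 126 - 80 = 46
|a| = sqrt(196+256) = 21.2603
|b| = sqrt(81+25) = 10.2956
cos(theta) = 46/(sqrt(452)*sqrt(106)) = 46/sqrt(47912) = 0.210153
theta = arccos(46/sqrt(47912)) = 77.8687 degrees

a·b = 46, theta = 77.8687 deg


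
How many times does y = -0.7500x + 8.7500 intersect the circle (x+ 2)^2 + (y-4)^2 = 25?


Substitute y = -0.7500x + 8.7500: (x+ 2)^2 + (-0.7500x+8.7500-4)^2 = 25
Expand to Ax^2 + Bx + C = 0, where b-k = 4.75
A = 1+m^2 = 1.5625
B = 2(m(b-k) - h) = 2(-0.7500*4.75 + 2) = -3.125
C = h^2 + (b-k)^2 - r^2 = 4 + 22.5625 - 25 = 1.5625
disc = B^2-4AC = 9.7656 - 9.7656 = 0
disc = 0

1 intersection point (tangent)


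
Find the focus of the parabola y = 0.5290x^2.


a = 0.5290
4a = 2.1160
focus = (0, 1/2.1160) = (0, 0.4726)

Focus = (0, 0.4726)


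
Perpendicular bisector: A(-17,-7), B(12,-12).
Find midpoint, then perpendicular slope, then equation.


Midpoint = (-2.5, -9.5)
Slope of AB = dy/dx = -5/29 = -0.1724
Perp slope = -dx/dy = 29/5 = 5.8000
b = My - (perp slope)*Mx = -9.5 + (29*(-2.5))/(-5) = -9.5 + 14.5000 = 5.0000

y = 5.8000x + 5.0000


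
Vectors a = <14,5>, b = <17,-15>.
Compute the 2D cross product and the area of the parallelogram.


cross = 14*(-15) - 5*17 = -210 - 85 = -295
Parallelogram area = |-295| = 295

cross = -295, parallelogram area = 295


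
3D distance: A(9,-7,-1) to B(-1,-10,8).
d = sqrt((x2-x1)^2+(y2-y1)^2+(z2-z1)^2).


dx=-10, dy=-3, dz=9
d = sqrt(100+9+81) = sqrt(190) = 13.7840

13.7840


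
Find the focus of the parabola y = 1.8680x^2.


a = 1.8680
4a = 7.4720
focus = (0, 1/7.4720) = (0, 0.1338)

Focus = (0, 0.1338)


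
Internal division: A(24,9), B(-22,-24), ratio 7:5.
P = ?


Px = (7*(-22) + 5*24)/12 = -34/12 = -2.8333
Py = (7*(-24) + 5*9)/12 = -123/12 = -10.2500

P = (-2.8333, -10.2500)


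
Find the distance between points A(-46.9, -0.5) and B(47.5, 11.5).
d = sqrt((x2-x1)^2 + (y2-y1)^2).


dx = 47.5 + 46.9 = 94.4
dy = 11.5 + 0.5 = 12.0
d = sqrt(8911.36 + 144.0) = sqrt(9055.36) = 95.1597

95.1597


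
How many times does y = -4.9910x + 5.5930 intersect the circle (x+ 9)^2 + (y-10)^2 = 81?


Substitute y = -4.9910x + 5.5930: (x+ 9)^2 + (-4.9910x+5.5930-10)^2 = 81
Expand to Ax^2 + Bx + C = 0, where b-k = -4.407
A = 1+m^2 = 25.910081
B = 2(m(b-k) - h) = 2(-4.9910*(-4.407) + 9) = 61.990674
C = h^2 + (b-k)^2 - r^2 = 81 + 19.421649 - 81 = 19.421649
disc = B^2-4AC = 3842.8437 - 2012.8660 = 1829.9777
disc > 0

2 intersection points


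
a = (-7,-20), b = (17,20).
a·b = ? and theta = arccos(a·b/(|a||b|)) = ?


a·b = -7*17 - 20*20 = -119 - 400 = -519
|a| = sqrt(49+400) = 21.1896
|b| = sqrt(289+400) = 26.2488
cos(theta) = -519/(sqrt(449)*sqrt(689)) = -519/sqrt(309361) = -0.933114
theta = arccos(-519/sqrt(309361)) = 158.9255 degrees

a·b = -519, theta = 158.9255 deg


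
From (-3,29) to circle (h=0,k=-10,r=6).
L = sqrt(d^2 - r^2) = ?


d = sqrt((-3-0)^2 + (29+ 10)^2) = sqrt(9+1521) = 39.1152
L = sqrt(1530.0000 - 36) = sqrt(1494.0000) = 38.6523

38.6523


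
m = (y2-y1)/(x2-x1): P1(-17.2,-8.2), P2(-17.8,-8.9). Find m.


dy = -8.9 + 8.2 = -0.7
dx = -17.8 + 17.2 = -0.6
m = -0.7/(-0.6) = 1.1667

m = 1.1667


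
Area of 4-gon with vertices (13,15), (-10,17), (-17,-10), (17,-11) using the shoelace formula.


sum(xi*y_{i+1}) = 13*17 - 10*(-10) - 17*(-11) + 17*15 = 763
sum(yi*x_{i+1}) = 15*(-10) + 17*(-17) - 10*17 - 11*13 = -752
Area = |763 + 752|/2 = 1515/2 = 757.5000

757.5000 sq units


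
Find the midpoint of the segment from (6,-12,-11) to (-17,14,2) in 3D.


Mx = (6- 17)/2 = -5.5000
My = (-12+14)/2 = 1.0000
Mz = (-11+2)/2 = -4.5000

M = (-5.5000, 1.0000, -4.5000)


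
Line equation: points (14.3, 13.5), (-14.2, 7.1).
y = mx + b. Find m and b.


m = (-6.4)/(-28.5) = 0.2246
b = y1 - m*x1 = 13.5 - (-6.4*14.3)/(-28.5) = 13.5 - 3.2112 = 10.2888

y = 0.2246x + 10.2888


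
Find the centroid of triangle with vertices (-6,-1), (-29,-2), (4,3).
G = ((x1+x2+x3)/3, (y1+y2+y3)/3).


Gx = (-6- 29+4)/3 = -31/3 = -10.3333
Gy = (-1- 2+3)/3 = 0/3 = 0

G = (-10.3333, 0)


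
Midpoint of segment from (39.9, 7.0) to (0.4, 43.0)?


Mx = (39.9 + 0.4)/2 = 40.3/2 = 20.1500
My = (7.0 + 43.0)/2 = 50.0/2 = 25.0000

(20.1500, 25.0000)


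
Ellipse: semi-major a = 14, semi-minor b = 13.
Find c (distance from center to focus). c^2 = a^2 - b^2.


c^2 = 14^2 - 13^2 = 196 - 169 = 27
c = sqrt(27) = 5.1962

c = 5.1962


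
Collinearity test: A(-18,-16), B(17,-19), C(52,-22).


-18*(-19+ 22) + 17*(-22+ 16) + 52*(-16+ 19)
= -54 - 102 + 156 = 0

Yes, collinear (determinant = 0)


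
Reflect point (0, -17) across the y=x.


Reflection rule for y=x: (y, x)
(0, -17) -> (-17, 0)

(-17, 0)


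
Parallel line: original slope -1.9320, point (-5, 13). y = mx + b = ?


Parallel lines have equal slopes.
m2 = -1.9320
b2 = 13 + 1.9320*(-5) = 3.3400

y = -1.9320x + 3.3400


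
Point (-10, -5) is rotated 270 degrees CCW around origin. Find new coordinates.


cos(270) = 0, sin(270) = -1
x' = -10*0 + 5*(-1) = -5
y' = -10*(-1) - 5*0 = 10

(-5, 10)


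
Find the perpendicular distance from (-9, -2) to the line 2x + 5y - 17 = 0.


|2*(-9) + 5*(-2) - 17| = |-45| = 45
sqrt(4 + 25) = sqrt(29) = 5.3852
d = 45/sqrt(29) = 8.3563

8.3563


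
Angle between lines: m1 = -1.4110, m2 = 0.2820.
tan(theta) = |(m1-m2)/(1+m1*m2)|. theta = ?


m1-m2 = -1.693
1+m1*m2 = 0.602098
tan(theta) = |-1.693/0.602098| = 2.811835
theta = arctan(|-1.693/0.602098|) = 70.4226 degrees (acute angle)

70.4226 degrees


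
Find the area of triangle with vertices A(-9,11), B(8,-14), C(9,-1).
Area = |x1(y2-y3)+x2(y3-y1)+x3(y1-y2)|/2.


-9*(-14+ 1) = 117
8*(-1-11) = -96
9*(11+ 14) = 225
sum = 246
Area = |246|/2 = 123.0000

123.0000 sq units


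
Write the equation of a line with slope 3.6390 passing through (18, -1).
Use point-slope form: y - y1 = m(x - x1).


y + 1 = 3.6390(x - 18)
y = 3.6390x - 1 - 3.6390*18
y = 3.6390x - 66.5020

y = 3.6390x - 66.5020


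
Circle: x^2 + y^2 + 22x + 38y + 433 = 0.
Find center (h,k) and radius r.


h = -D/2 = -22/2 = -11
k = -E/2 = -38/2 = -19
r^2 = h^2 + k^2 - F = 121 + 361 - 433 = 49
r = 7

Center (-11, -19), radius = 7


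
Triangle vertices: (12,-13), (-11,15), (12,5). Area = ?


12*(15-5) = 120
-11*(5+ 13) = -198
12*(-13-15) = -336
sum = -414
Area = |-414|/2 = 207.0000

207.0000 sq units
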